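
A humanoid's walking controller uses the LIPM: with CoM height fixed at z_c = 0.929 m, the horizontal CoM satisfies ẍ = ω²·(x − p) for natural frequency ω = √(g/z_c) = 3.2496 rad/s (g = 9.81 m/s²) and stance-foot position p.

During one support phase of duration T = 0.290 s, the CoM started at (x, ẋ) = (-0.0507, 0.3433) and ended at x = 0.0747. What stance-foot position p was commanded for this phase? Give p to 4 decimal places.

ωT = 3.2496·0.290 = 0.942384; cosh(ωT) = 1.477895, sinh(ωT) = 1.088197
x(T) = p + (x₀−p)·cosh(ωT) + (ẋ₀/ω)·sinh(ωT) ⇒ p·(1 − cosh) = x(T) − x₀·cosh − (ẋ₀/ω)·sinh
numerator   = 0.0747 − (-0.0507)·1.477895 − (0.3433/3.2496)·1.088197 = 0.034668
denominator = 1 − 1.477895 = -0.477895
p = 0.034668 / -0.477895 = -0.0725

p = -0.0725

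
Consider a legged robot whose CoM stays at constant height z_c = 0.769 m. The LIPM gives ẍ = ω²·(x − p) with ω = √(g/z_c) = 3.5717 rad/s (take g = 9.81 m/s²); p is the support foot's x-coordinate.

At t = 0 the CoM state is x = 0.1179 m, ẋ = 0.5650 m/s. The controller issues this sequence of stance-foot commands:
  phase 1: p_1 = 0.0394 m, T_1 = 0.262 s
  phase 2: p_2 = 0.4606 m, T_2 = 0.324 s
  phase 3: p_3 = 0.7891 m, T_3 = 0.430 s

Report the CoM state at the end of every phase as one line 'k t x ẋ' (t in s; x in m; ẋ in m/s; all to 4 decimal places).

phase 1: p=0.0394, T=0.262, ωT=0.935785, cosh=1.470746, sinh=1.078469; start (x,ẋ)=(0.117900, 0.565000) → end (x,ẋ)=(0.325454, 1.133351)
phase 2: p=0.4606, T=0.324, ωT=1.157231, cosh=1.747734, sinh=1.433378; start (x,ẋ)=(0.325454, 1.133351) → end (x,ẋ)=(0.679233, 1.288904)
phase 3: p=0.7891, T=0.430, ωT=1.535831, cosh=2.430230, sinh=2.214954; start (x,ẋ)=(0.679233, 1.288904) → end (x,ẋ)=(1.321398, 2.263157)

1 0.2620 0.3255 1.1334
2 0.5860 0.6792 1.2889
3 1.0160 1.3214 2.2632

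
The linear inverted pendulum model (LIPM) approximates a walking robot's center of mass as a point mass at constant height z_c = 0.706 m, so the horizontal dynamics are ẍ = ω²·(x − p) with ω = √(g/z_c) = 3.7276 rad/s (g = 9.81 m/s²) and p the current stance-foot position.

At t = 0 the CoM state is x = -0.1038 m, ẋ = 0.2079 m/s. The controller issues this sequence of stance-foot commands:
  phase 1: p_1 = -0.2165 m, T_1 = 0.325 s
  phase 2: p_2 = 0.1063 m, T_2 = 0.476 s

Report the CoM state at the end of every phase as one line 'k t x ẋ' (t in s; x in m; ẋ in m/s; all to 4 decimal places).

phase 1: p=-0.2165, T=0.325, ωT=1.211470, cosh=1.828089, sinh=1.530329; start (x,ẋ)=(-0.103800, 0.207900) → end (x,ẋ)=(0.074877, 1.022952)
phase 2: p=0.1063, T=0.476, ωT=1.774338, cosh=3.032985, sinh=2.863389; start (x,ẋ)=(0.074877, 1.022952) → end (x,ẋ)=(0.796784, 2.767200)

1 0.3250 0.0749 1.0230
2 0.8010 0.7968 2.7672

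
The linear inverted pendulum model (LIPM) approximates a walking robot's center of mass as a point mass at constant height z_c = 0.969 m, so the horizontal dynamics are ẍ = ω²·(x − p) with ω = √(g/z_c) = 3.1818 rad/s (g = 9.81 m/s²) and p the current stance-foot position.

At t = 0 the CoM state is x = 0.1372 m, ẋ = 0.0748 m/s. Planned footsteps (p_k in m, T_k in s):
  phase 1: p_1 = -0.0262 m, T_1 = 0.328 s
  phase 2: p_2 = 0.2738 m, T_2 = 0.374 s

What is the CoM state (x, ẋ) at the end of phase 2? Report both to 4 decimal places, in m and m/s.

phase 1: p=-0.0262, T=0.328, ωT=1.043630, cosh=1.595840, sinh=1.243667; start (x,ẋ)=(0.137200, 0.074800) → end (x,ẋ)=(0.263797, 0.765959)
phase 2: p=0.2738, T=0.374, ωT=1.189993, cosh=1.795641, sinh=1.491418; start (x,ẋ)=(0.263797, 0.765959) → end (x,ẋ)=(0.614870, 1.327920)

x = 0.6149, ẋ = 1.3279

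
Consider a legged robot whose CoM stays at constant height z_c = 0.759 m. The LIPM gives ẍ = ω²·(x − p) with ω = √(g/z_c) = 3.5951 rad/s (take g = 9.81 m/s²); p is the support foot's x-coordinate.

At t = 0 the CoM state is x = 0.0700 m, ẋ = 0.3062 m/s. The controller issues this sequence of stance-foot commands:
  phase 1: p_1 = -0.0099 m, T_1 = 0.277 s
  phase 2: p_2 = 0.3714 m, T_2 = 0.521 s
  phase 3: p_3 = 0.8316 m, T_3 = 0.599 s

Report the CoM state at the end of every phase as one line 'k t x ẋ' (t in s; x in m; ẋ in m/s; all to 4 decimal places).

phase 1: p=-0.0099, T=0.277, ωT=0.995843, cosh=1.538208, sinh=1.168796; start (x,ẋ)=(0.070000, 0.306200) → end (x,ẋ)=(0.212551, 0.806734)
phase 2: p=0.3714, T=0.521, ωT=1.873047, cosh=3.330876, sinh=3.177221; start (x,ẋ)=(0.212551, 0.806734) → end (x,ẋ)=(0.555257, 0.872690)
phase 3: p=0.8316, T=0.599, ωT=2.153465, cosh=4.365368, sinh=4.249287; start (x,ẋ)=(0.555257, 0.872690) → end (x,ẋ)=(0.656750, -0.411977)

1 0.2770 0.2126 0.8067
2 0.7980 0.5553 0.8727
3 1.3970 0.6567 -0.4120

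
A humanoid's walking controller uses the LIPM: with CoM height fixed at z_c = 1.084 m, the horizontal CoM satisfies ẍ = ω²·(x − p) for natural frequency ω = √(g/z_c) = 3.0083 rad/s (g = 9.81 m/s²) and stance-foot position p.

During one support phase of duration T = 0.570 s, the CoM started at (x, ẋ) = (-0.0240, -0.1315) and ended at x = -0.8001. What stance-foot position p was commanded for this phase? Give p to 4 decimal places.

p = 0.3287

ωT = 3.0083·0.570 = 1.714731; cosh(ωT) = 2.867597, sinh(ωT) = 2.687584
x(T) = p + (x₀−p)·cosh(ωT) + (ẋ₀/ω)·sinh(ωT) ⇒ p·(1 − cosh) = x(T) − x₀·cosh − (ẋ₀/ω)·sinh
numerator   = -0.8001 − (-0.0240)·2.867597 − (-0.1315/3.0083)·2.687584 = -0.613797
denominator = 1 − 2.867597 = -1.867597
p = -0.613797 / -1.867597 = 0.3287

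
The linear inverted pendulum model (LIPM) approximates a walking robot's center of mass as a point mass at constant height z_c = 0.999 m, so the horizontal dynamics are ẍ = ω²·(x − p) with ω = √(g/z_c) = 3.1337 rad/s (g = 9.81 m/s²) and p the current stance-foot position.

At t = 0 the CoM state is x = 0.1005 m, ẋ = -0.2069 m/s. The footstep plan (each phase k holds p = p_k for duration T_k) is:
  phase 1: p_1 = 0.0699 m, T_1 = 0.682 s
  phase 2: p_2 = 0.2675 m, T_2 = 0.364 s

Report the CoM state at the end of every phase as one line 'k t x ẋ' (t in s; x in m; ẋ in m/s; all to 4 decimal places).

1 0.6820 -0.0745 -0.4883
2 1.0460 -0.5411 -2.3474

phase 1: p=0.0699, T=0.682, ωT=2.137183, cosh=4.296759, sinh=4.178773; start (x,ẋ)=(0.100500, -0.206900) → end (x,ẋ)=(-0.074519, -0.488292)
phase 2: p=0.2675, T=0.364, ωT=1.140667, cosh=1.724230, sinh=1.404624; start (x,ẋ)=(-0.074519, -0.488292) → end (x,ẋ)=(-0.541088, -2.347383)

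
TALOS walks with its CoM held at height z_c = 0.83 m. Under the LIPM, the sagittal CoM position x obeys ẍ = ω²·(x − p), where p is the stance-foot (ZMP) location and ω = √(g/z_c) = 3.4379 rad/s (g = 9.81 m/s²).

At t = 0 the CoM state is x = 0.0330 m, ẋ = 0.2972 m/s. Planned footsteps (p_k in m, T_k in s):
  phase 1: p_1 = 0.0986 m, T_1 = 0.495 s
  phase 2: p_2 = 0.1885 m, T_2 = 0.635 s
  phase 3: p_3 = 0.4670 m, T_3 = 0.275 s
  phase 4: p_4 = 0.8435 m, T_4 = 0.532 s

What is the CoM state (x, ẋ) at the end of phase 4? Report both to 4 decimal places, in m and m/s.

x = -0.8633, ẋ = -5.5975

phase 1: p=0.0986, T=0.495, ωT=1.701761, cosh=2.832977, sinh=2.650615; start (x,ẋ)=(0.033000, 0.297200) → end (x,ẋ)=(0.141897, 0.244178)
phase 2: p=0.1885, T=0.635, ωT=2.183066, cosh=4.493085, sinh=4.380390; start (x,ẋ)=(0.141897, 0.244178) → end (x,ẋ)=(0.290229, 0.395306)
phase 3: p=0.4670, T=0.275, ωT=0.945423, cosh=1.481208, sinh=1.092693; start (x,ẋ)=(0.290229, 0.395306) → end (x,ẋ)=(0.330808, -0.078523)
phase 4: p=0.8435, T=0.532, ωT=1.828963, cosh=3.194002, sinh=3.033422; start (x,ẋ)=(0.330808, -0.078523) → end (x,ẋ)=(-0.863324, -5.597464)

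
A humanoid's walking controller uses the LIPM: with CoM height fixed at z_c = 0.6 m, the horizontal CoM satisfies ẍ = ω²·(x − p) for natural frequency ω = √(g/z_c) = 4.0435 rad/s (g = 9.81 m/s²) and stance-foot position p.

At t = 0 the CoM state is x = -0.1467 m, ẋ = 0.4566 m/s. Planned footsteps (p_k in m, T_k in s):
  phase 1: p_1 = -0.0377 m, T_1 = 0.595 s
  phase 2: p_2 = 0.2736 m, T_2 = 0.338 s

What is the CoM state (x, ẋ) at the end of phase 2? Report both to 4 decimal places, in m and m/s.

x = -0.2939, ẋ = -1.9530

phase 1: p=-0.0377, T=0.595, ωT=2.405882, cosh=5.589199, sinh=5.499013; start (x,ẋ)=(-0.146700, 0.456600) → end (x,ẋ)=(-0.025963, 0.128385)
phase 2: p=0.2736, T=0.338, ωT=1.366703, cosh=2.088672, sinh=1.833726; start (x,ẋ)=(-0.025963, 0.128385) → end (x,ẋ)=(-0.293867, -1.953009)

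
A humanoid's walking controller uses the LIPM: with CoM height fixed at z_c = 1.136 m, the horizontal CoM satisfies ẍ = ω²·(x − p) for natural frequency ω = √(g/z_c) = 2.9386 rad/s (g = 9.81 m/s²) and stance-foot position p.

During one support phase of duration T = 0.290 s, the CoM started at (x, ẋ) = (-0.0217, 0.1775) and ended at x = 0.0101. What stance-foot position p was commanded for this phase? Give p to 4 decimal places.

p = 0.0461

ωT = 2.9386·0.290 = 0.852194; cosh(ωT) = 1.385632, sinh(ωT) = 0.959154
x(T) = p + (x₀−p)·cosh(ωT) + (ẋ₀/ω)·sinh(ωT) ⇒ p·(1 − cosh) = x(T) − x₀·cosh − (ẋ₀/ω)·sinh
numerator   = 0.0101 − (-0.0217)·1.385632 − (0.1775/2.9386)·0.959154 = -0.017767
denominator = 1 − 1.385632 = -0.385632
p = -0.017767 / -0.385632 = 0.0461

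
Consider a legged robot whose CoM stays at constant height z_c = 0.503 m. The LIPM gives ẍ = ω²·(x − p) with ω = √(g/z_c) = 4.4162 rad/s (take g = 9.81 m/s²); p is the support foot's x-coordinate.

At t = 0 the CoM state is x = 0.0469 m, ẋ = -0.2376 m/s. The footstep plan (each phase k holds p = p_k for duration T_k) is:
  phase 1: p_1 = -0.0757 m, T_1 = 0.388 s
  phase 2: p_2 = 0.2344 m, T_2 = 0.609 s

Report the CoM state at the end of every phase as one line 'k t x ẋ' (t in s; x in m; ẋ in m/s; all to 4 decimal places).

1 0.3880 0.1311 0.7726
2 0.9970 0.7521 2.3699

phase 1: p=-0.0757, T=0.388, ωT=1.713486, cosh=2.864252, sinh=2.684015; start (x,ẋ)=(0.046900, -0.237600) → end (x,ẋ)=(0.131052, 0.772650)
phase 2: p=0.2344, T=0.609, ωT=2.689466, cosh=7.395863, sinh=7.327946; start (x,ẋ)=(0.131052, 0.772650) → end (x,ẋ)=(0.752136, 2.369901)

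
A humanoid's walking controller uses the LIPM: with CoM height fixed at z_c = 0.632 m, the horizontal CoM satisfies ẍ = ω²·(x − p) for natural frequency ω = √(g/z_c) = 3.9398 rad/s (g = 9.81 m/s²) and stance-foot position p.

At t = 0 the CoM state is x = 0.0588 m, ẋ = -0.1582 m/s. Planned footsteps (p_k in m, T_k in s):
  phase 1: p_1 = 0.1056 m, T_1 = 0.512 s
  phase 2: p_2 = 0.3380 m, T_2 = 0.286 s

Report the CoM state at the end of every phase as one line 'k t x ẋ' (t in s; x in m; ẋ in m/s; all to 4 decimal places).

1 0.5120 -0.2217 -1.2859
2 0.7980 -1.0668 -5.2369

phase 1: p=0.1056, T=0.512, ωT=2.017178, cosh=3.825055, sinh=3.692024; start (x,ẋ)=(0.058800, -0.158200) → end (x,ẋ)=(-0.221663, -1.285869)
phase 2: p=0.3380, T=0.286, ωT=1.126783, cosh=1.704894, sinh=1.380819; start (x,ẋ)=(-0.221663, -1.285869) → end (x,ẋ)=(-1.066837, -5.236923)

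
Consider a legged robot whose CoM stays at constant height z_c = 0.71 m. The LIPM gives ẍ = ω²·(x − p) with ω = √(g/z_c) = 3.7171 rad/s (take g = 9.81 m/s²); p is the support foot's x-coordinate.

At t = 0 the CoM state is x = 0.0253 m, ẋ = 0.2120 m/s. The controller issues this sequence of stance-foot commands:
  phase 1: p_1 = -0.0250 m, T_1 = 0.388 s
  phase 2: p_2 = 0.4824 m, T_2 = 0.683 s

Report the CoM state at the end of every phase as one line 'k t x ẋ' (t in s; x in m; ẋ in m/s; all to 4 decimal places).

phase 1: p=-0.0250, T=0.388, ωT=1.442235, cosh=2.233269, sinh=1.996870; start (x,ẋ)=(0.025300, 0.212000) → end (x,ẋ)=(0.201222, 0.846808)
phase 2: p=0.4824, T=0.683, ωT=2.538779, cosh=6.371583, sinh=6.292620; start (x,ẋ)=(0.201222, 0.846808) → end (x,ẋ)=(0.124401, -1.181322)

1 0.3880 0.2012 0.8468
2 1.0710 0.1244 -1.1813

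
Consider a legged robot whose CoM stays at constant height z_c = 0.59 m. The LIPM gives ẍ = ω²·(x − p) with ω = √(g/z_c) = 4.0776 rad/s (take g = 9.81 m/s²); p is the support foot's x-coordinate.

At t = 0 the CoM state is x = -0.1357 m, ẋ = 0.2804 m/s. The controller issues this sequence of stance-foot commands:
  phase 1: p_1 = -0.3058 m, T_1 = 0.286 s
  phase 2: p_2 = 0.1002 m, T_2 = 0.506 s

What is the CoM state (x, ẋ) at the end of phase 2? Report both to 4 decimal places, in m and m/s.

x = 1.4961, ẋ = 5.8857

phase 1: p=-0.3058, T=0.286, ωT=1.166194, cosh=1.760651, sinh=1.449101; start (x,ẋ)=(-0.135700, 0.280400) → end (x,ẋ)=(0.093336, 1.498782)
phase 2: p=0.1002, T=0.506, ωT=2.063266, cosh=3.999336, sinh=3.872298; start (x,ẋ)=(0.093336, 1.498782) → end (x,ẋ)=(1.496067, 5.885747)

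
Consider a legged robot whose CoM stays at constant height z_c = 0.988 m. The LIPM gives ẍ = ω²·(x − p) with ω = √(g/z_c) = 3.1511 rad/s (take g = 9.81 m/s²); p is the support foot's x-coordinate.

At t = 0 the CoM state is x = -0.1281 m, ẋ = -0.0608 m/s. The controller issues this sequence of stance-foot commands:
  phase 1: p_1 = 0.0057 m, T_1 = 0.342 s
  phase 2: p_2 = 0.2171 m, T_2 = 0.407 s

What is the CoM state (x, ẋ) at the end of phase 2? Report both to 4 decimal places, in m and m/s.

phase 1: p=0.0057, T=0.342, ωT=1.077676, cosh=1.639115, sinh=1.298730; start (x,ẋ)=(-0.128100, -0.060800) → end (x,ẋ)=(-0.238672, -0.647225)
phase 2: p=0.2171, T=0.407, ωT=1.282498, cosh=1.941489, sinh=1.664145; start (x,ẋ)=(-0.238672, -0.647225) → end (x,ẋ)=(-1.009587, -3.646599)

x = -1.0096, ẋ = -3.6466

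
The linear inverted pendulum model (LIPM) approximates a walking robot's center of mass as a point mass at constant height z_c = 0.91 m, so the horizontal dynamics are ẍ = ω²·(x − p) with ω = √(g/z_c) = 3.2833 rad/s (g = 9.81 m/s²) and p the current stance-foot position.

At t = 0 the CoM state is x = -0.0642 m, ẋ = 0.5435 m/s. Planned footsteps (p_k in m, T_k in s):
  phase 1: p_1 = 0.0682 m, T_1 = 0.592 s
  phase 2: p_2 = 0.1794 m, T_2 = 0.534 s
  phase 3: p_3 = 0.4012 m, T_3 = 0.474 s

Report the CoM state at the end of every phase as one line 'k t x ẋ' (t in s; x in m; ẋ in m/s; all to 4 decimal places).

phase 1: p=0.0682, T=0.592, ωT=1.943714, cosh=3.563906, sinh=3.420735; start (x,ẋ)=(-0.064200, 0.543500) → end (x,ẋ)=(0.162589, 0.449959)
phase 2: p=0.1794, T=0.534, ωT=1.753282, cosh=2.973363, sinh=2.800158; start (x,ẋ)=(0.162589, 0.449959) → end (x,ẋ)=(0.513162, 1.183336)
phase 3: p=0.4012, T=0.474, ωT=1.556284, cosh=2.476045, sinh=2.265126; start (x,ẋ)=(0.513162, 1.183336) → end (x,ẋ)=(1.494798, 3.762664)

1 0.5920 0.1626 0.4500
2 1.1260 0.5132 1.1833
3 1.6000 1.4948 3.7627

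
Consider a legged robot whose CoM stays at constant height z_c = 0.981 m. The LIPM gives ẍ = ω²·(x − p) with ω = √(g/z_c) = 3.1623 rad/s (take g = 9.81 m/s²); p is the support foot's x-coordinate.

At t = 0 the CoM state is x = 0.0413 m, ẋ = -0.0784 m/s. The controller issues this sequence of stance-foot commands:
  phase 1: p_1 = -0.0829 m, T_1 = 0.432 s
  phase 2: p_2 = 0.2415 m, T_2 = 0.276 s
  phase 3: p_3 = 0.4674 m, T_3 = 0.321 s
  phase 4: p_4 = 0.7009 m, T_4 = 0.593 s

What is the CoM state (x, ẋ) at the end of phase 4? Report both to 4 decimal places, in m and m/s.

phase 1: p=-0.0829, T=0.432, ωT=1.366114, cosh=2.087591, sinh=1.832495; start (x,ẋ)=(0.041300, -0.078400) → end (x,ẋ)=(0.130947, 0.556059)
phase 2: p=0.2415, T=0.276, ωT=0.872795, cosh=1.405687, sinh=0.987904; start (x,ẋ)=(0.130947, 0.556059) → end (x,ẋ)=(0.259811, 0.436273)
phase 3: p=0.4674, T=0.321, ωT=1.015098, cosh=1.561001, sinh=1.198634; start (x,ẋ)=(0.259811, 0.436273) → end (x,ẋ)=(0.308718, -0.105831)
phase 4: p=0.7009, T=0.593, ωT=1.875244, cosh=3.337864, sinh=3.184546; start (x,ẋ)=(0.308718, -0.105831) → end (x,ẋ)=(-0.714725, -4.302714)

x = -0.7147, ẋ = -4.3027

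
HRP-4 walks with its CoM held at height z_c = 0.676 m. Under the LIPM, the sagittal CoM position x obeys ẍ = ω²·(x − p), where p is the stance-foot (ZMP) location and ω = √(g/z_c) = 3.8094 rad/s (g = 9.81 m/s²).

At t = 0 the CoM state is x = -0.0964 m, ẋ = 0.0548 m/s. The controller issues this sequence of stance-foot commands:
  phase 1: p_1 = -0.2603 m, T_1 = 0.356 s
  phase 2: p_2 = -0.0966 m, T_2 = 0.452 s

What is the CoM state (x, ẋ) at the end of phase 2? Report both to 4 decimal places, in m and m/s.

phase 1: p=-0.2603, T=0.356, ωT=1.356146, cosh=2.069430, sinh=1.811778; start (x,ẋ)=(-0.096400, 0.054800) → end (x,ẋ)=(0.104943, 1.244608)
phase 2: p=-0.0966, T=0.452, ωT=1.721849, cosh=2.886799, sinh=2.708064; start (x,ẋ)=(0.104943, 1.244608) → end (x,ẋ)=(1.369993, 5.672068)

x = 1.3700, ẋ = 5.6721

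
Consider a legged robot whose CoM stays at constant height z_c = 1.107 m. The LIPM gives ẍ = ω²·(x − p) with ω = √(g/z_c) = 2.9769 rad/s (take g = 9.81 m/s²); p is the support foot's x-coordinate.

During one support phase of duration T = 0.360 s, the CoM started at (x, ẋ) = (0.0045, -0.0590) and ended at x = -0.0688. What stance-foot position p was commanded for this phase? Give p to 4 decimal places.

ωT = 2.9769·0.360 = 1.071684; cosh(ωT) = 1.631362, sinh(ωT) = 1.288931
x(T) = p + (x₀−p)·cosh(ωT) + (ẋ₀/ω)·sinh(ωT) ⇒ p·(1 − cosh) = x(T) − x₀·cosh − (ẋ₀/ω)·sinh
numerator   = -0.0688 − (0.0045)·1.631362 − (-0.0590/2.9769)·1.288931 = -0.050595
denominator = 1 − 1.631362 = -0.631362
p = -0.050595 / -0.631362 = 0.0801

p = 0.0801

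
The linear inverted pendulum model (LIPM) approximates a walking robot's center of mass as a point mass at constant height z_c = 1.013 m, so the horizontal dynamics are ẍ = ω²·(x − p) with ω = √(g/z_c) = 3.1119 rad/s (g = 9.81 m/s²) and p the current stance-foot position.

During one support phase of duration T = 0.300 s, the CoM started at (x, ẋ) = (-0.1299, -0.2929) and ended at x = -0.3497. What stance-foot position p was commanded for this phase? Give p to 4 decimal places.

p = 0.1233

ωT = 3.1119·0.300 = 0.933570; cosh(ωT) = 1.468361, sinh(ωT) = 1.075213
x(T) = p + (x₀−p)·cosh(ωT) + (ẋ₀/ω)·sinh(ωT) ⇒ p·(1 − cosh) = x(T) − x₀·cosh − (ẋ₀/ω)·sinh
numerator   = -0.3497 − (-0.1299)·1.468361 − (-0.2929/3.1119)·1.075213 = -0.057758
denominator = 1 − 1.468361 = -0.468361
p = -0.057758 / -0.468361 = 0.1233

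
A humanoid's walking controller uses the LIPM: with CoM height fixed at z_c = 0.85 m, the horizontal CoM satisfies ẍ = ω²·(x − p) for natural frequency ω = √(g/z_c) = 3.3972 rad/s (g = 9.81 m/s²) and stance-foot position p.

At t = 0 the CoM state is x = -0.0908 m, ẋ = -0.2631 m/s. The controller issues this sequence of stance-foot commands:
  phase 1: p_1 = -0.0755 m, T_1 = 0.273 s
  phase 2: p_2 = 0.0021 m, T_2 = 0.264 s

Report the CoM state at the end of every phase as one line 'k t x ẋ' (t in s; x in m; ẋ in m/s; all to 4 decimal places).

phase 1: p=-0.0755, T=0.273, ωT=0.927436, cosh=1.461792, sinh=1.066226; start (x,ẋ)=(-0.090800, -0.263100) → end (x,ẋ)=(-0.180440, -0.440017)
phase 2: p=0.0021, T=0.264, ωT=0.896861, cosh=1.429871, sinh=1.022023; start (x,ẋ)=(-0.180440, -0.440017) → end (x,ẋ)=(-0.391285, -1.262951)

1 0.2730 -0.1804 -0.4400
2 0.5370 -0.3913 -1.2630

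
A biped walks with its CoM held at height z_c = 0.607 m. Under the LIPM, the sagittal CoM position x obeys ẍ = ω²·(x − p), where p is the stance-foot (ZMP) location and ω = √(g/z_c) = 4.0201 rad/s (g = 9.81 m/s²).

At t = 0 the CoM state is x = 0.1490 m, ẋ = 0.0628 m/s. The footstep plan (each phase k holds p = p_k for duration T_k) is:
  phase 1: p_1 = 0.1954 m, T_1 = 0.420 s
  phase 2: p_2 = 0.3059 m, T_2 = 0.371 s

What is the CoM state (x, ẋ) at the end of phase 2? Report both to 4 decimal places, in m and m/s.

x = -0.3234, ẋ = -2.4193

phase 1: p=0.1954, T=0.420, ωT=1.688442, cosh=2.797925, sinh=2.613118; start (x,ẋ)=(0.149000, 0.062800) → end (x,ẋ)=(0.106397, -0.311722)
phase 2: p=0.3059, T=0.371, ωT=1.491457, cosh=2.334305, sinh=2.109261; start (x,ẋ)=(0.106397, -0.311722) → end (x,ẋ)=(-0.323355, -2.419327)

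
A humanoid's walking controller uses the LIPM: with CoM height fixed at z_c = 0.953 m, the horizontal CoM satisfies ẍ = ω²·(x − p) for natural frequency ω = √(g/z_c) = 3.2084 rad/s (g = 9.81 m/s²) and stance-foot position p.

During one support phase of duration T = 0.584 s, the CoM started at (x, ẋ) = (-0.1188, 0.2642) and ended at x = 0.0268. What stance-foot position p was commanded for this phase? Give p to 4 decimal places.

ωT = 3.2084·0.584 = 1.873706; cosh(ωT) = 3.332969, sinh(ωT) = 3.179415
x(T) = p + (x₀−p)·cosh(ωT) + (ẋ₀/ω)·sinh(ωT) ⇒ p·(1 − cosh) = x(T) − x₀·cosh − (ẋ₀/ω)·sinh
numerator   = 0.0268 − (-0.1188)·3.332969 − (0.2642/3.2084)·3.179415 = 0.160943
denominator = 1 − 3.332969 = -2.332969
p = 0.160943 / -2.332969 = -0.0690

p = -0.0690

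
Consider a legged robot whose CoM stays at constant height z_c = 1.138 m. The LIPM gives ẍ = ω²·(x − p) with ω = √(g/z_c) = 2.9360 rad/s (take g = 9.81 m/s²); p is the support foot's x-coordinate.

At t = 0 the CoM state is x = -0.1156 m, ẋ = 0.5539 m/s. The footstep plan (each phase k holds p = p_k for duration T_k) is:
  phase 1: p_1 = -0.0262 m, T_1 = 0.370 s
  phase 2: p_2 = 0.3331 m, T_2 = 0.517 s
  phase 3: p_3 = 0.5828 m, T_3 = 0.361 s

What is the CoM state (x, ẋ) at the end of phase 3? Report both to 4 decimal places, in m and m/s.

phase 1: p=-0.0262, T=0.370, ωT=1.086320, cosh=1.650402, sinh=1.312946; start (x,ẋ)=(-0.115600, 0.553900) → end (x,ẋ)=(0.073952, 0.569538)
phase 2: p=0.3331, T=0.517, ωT=1.517912, cosh=2.390929, sinh=2.171760; start (x,ẋ)=(0.073952, 0.569538) → end (x,ẋ)=(0.134783, -0.290678)
phase 3: p=0.5828, T=0.361, ωT=1.059896, cosh=1.616281, sinh=1.269789; start (x,ẋ)=(0.134783, -0.290678) → end (x,ẋ)=(-0.267037, -2.140072)

x = -0.2670, ẋ = -2.1401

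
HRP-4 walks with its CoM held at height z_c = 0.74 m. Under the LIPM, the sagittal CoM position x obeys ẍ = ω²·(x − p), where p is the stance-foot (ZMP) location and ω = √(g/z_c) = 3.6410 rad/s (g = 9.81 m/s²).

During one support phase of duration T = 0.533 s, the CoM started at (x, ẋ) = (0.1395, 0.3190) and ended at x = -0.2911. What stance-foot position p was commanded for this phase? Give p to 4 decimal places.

p = 0.4251

ωT = 3.6410·0.533 = 1.940653; cosh(ωT) = 3.553453, sinh(ωT) = 3.409843
x(T) = p + (x₀−p)·cosh(ωT) + (ẋ₀/ω)·sinh(ωT) ⇒ p·(1 − cosh) = x(T) − x₀·cosh − (ẋ₀/ω)·sinh
numerator   = -0.2911 − (0.1395)·3.553453 − (0.3190/3.6410)·3.409843 = -1.085554
denominator = 1 − 3.553453 = -2.553453
p = -1.085554 / -2.553453 = 0.4251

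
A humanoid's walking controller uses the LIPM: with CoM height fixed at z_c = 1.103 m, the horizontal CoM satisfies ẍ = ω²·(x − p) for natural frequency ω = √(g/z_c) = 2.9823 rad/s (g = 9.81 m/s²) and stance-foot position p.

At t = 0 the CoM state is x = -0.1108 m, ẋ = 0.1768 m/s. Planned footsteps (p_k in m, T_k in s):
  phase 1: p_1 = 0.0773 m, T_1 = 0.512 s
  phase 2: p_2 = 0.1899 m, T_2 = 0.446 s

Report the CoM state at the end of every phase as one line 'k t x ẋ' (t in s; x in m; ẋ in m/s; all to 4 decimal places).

phase 1: p=0.0773, T=0.512, ωT=1.526938, cosh=2.410628, sinh=2.193428; start (x,ẋ)=(-0.110800, 0.176800) → end (x,ẋ)=(-0.246106, -0.804250)
phase 2: p=0.1899, T=0.446, ωT=1.330106, cosh=2.022946, sinh=1.758497; start (x,ẋ)=(-0.246106, -0.804250) → end (x,ẋ)=(-1.166338, -3.913528)

1 0.5120 -0.2461 -0.8042
2 0.9580 -1.1663 -3.9135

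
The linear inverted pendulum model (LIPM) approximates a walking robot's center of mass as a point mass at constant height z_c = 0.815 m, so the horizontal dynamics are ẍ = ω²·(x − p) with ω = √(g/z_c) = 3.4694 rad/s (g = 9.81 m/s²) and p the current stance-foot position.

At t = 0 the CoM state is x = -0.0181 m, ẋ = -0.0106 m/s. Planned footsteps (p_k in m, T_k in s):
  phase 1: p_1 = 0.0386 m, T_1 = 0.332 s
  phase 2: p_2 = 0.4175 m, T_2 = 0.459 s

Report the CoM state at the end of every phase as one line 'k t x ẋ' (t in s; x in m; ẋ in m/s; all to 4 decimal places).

phase 1: p=0.0386, T=0.332, ωT=1.151841, cosh=1.740033, sinh=1.423979; start (x,ẋ)=(-0.018100, -0.010600) → end (x,ẋ)=(-0.064411, -0.298562)
phase 2: p=0.4175, T=0.459, ωT=1.592455, cosh=2.559613, sinh=2.356187; start (x,ẋ)=(-0.064411, -0.298562) → end (x,ẋ)=(-1.018768, -4.703609)

1 0.3320 -0.0644 -0.2986
2 0.7910 -1.0188 -4.7036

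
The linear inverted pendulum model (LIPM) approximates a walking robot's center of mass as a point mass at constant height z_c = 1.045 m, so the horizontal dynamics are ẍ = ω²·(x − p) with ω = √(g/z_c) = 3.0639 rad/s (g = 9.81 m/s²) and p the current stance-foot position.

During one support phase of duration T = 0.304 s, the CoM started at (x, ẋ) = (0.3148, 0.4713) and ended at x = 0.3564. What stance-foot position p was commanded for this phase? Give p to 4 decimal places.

p = 0.5794

ωT = 3.0639·0.304 = 0.931426; cosh(ωT) = 1.466058, sinh(ωT) = 1.072067
x(T) = p + (x₀−p)·cosh(ωT) + (ẋ₀/ω)·sinh(ωT) ⇒ p·(1 − cosh) = x(T) − x₀·cosh − (ẋ₀/ω)·sinh
numerator   = 0.3564 − (0.3148)·1.466058 − (0.4713/3.0639)·1.072067 = -0.270024
denominator = 1 − 1.466058 = -0.466058
p = -0.270024 / -0.466058 = 0.5794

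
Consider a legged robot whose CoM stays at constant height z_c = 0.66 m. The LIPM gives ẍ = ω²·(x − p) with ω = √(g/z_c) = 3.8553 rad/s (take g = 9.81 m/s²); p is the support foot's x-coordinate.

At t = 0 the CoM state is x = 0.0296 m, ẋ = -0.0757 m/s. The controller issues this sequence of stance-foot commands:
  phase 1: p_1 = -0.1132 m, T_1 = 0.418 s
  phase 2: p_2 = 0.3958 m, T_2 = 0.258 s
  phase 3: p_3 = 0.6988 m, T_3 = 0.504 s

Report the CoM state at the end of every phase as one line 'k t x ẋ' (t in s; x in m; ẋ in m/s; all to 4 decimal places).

phase 1: p=-0.1132, T=0.418, ωT=1.611515, cosh=2.604992, sinh=2.405407; start (x,ẋ)=(0.029600, -0.075700) → end (x,ẋ)=(0.211562, 1.127067)
phase 2: p=0.3958, T=0.258, ωT=0.994667, cosh=1.536836, sinh=1.166989; start (x,ẋ)=(0.211562, 1.127067) → end (x,ẋ)=(0.453817, 0.903212)
phase 3: p=0.6988, T=0.504, ωT=1.943071, cosh=3.561709, sinh=3.418446; start (x,ẋ)=(0.453817, 0.903212) → end (x,ẋ)=(0.627107, -0.011689)

1 0.4180 0.2116 1.1271
2 0.6760 0.4538 0.9032
3 1.1800 0.6271 -0.0117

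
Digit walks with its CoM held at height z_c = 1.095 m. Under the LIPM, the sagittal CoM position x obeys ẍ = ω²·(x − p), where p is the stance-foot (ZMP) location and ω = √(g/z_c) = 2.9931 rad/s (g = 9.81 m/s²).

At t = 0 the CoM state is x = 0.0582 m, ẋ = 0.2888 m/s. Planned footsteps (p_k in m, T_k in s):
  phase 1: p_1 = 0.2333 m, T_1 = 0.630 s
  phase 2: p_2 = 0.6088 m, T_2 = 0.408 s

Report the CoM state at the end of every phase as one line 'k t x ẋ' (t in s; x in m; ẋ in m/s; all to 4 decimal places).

phase 1: p=0.2333, T=0.630, ωT=1.885653, cosh=3.371193, sinh=3.219463; start (x,ẋ)=(0.058200, 0.288800) → end (x,ẋ)=(-0.046354, -0.713694)
phase 2: p=0.6088, T=0.408, ωT=1.221185, cosh=1.843042, sinh=1.548161; start (x,ẋ)=(-0.046354, -0.713694) → end (x,ẋ)=(-0.967831, -4.351223)

1 0.6300 -0.0464 -0.7137
2 1.0380 -0.9678 -4.3512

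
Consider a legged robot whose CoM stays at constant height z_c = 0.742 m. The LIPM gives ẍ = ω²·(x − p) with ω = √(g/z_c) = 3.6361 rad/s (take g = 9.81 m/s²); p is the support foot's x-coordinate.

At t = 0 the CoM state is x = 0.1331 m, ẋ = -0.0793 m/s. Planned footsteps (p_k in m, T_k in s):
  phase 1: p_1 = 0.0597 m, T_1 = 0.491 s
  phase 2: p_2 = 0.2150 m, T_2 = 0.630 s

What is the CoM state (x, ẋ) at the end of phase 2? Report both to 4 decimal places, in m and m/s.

phase 1: p=0.0597, T=0.491, ωT=1.785325, cosh=3.064630, sinh=2.896888; start (x,ẋ)=(0.133100, -0.079300) → end (x,ẋ)=(0.221465, 0.530124)
phase 2: p=0.2150, T=0.630, ωT=2.290743, cosh=4.991734, sinh=4.890543; start (x,ẋ)=(0.221465, 0.530124) → end (x,ẋ)=(0.960289, 2.761211)

x = 0.9603, ẋ = 2.7612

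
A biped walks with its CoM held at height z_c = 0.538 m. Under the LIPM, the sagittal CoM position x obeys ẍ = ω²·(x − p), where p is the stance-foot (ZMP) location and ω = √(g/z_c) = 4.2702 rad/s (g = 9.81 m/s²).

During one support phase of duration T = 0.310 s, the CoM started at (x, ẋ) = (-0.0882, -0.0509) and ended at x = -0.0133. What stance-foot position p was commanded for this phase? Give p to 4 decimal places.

p = -0.1828

ωT = 4.2702·0.310 = 1.323762; cosh(ωT) = 2.011831, sinh(ωT) = 1.745699
x(T) = p + (x₀−p)·cosh(ωT) + (ẋ₀/ω)·sinh(ωT) ⇒ p·(1 − cosh) = x(T) − x₀·cosh − (ẋ₀/ω)·sinh
numerator   = -0.0133 − (-0.0882)·2.011831 − (-0.0509/4.2702)·1.745699 = 0.184952
denominator = 1 − 2.011831 = -1.011831
p = 0.184952 / -1.011831 = -0.1828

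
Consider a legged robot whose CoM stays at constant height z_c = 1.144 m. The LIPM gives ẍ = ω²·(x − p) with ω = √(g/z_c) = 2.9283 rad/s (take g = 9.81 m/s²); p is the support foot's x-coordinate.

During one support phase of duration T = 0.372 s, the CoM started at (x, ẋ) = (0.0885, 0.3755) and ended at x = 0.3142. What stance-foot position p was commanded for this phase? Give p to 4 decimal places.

ωT = 2.9283·0.372 = 1.089328; cosh(ωT) = 1.654359, sinh(ωT) = 1.317916
x(T) = p + (x₀−p)·cosh(ωT) + (ẋ₀/ω)·sinh(ωT) ⇒ p·(1 − cosh) = x(T) − x₀·cosh − (ẋ₀/ω)·sinh
numerator   = 0.3142 − (0.0885)·1.654359 − (0.3755/2.9283)·1.317916 = -0.001209
denominator = 1 − 1.654359 = -0.654359
p = -0.001209 / -0.654359 = 0.0018

p = 0.0018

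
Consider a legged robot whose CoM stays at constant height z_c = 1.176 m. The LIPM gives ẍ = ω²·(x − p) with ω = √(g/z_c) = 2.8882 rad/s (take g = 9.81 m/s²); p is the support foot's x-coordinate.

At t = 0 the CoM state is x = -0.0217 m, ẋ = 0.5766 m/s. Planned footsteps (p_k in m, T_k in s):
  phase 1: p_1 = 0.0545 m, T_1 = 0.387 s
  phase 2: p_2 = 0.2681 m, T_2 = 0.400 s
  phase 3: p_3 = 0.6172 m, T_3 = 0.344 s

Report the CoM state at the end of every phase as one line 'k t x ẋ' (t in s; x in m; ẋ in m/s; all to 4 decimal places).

1 0.3870 0.1981 0.6754
2 0.7870 0.4804 0.8895
3 1.1310 0.7660 0.9054

phase 1: p=0.0545, T=0.387, ωT=1.117733, cosh=1.692468, sinh=1.365448; start (x,ẋ)=(-0.021700, 0.576600) → end (x,ẋ)=(0.198132, 0.675368)
phase 2: p=0.2681, T=0.400, ωT=1.155280, cosh=1.744941, sinh=1.429971; start (x,ẋ)=(0.198132, 0.675368) → end (x,ẋ)=(0.480390, 0.889506)
phase 3: p=0.6172, T=0.344, ωT=0.993541, cosh=1.535522, sinh=1.165259; start (x,ẋ)=(0.480390, 0.889506) → end (x,ẋ)=(0.766000, 0.905421)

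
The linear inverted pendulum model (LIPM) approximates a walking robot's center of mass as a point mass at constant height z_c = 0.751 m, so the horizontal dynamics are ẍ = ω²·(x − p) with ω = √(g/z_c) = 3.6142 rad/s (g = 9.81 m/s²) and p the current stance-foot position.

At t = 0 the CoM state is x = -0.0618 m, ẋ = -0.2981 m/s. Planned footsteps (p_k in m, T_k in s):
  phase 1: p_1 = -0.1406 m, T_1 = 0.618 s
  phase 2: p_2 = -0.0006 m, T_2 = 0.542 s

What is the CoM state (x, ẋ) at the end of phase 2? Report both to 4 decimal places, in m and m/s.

phase 1: p=-0.1406, T=0.618, ωT=2.233576, cosh=4.720161, sinh=4.613017; start (x,ẋ)=(-0.061800, -0.298100) → end (x,ẋ)=(-0.149134, -0.093298)
phase 2: p=-0.0006, T=0.542, ωT=1.958896, cosh=3.616255, sinh=3.475241; start (x,ẋ)=(-0.149134, -0.093298) → end (x,ẋ)=(-0.627447, -2.203007)

x = -0.6274, ẋ = -2.2030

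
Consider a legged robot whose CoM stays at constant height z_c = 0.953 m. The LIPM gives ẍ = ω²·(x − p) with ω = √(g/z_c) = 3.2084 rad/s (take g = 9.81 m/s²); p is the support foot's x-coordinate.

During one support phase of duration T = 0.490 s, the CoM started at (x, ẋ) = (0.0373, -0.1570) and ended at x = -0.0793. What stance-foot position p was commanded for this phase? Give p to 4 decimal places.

ωT = 3.2084·0.490 = 1.572116; cosh(ωT) = 2.512218, sinh(ωT) = 2.304612
x(T) = p + (x₀−p)·cosh(ωT) + (ẋ₀/ω)·sinh(ωT) ⇒ p·(1 − cosh) = x(T) − x₀·cosh − (ẋ₀/ω)·sinh
numerator   = -0.0793 − (0.0373)·2.512218 − (-0.1570/3.2084)·2.304612 = -0.060232
denominator = 1 − 2.512218 = -1.512218
p = -0.060232 / -1.512218 = 0.0398

p = 0.0398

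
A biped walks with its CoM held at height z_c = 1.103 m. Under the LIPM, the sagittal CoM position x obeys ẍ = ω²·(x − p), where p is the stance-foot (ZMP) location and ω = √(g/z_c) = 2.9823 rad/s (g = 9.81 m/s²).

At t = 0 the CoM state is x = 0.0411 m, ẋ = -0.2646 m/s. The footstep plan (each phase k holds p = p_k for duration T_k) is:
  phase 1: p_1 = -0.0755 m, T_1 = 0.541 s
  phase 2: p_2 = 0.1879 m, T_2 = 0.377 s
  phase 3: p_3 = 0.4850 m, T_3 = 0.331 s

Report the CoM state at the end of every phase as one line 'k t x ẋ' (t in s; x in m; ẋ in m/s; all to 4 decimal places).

1 0.5410 0.0149 0.1477
2 0.9180 -0.0383 -0.4589
3 1.2490 -0.4924 -2.5043

phase 1: p=-0.0755, T=0.541, ωT=1.613424, cosh=2.609588, sinh=2.410384; start (x,ẋ)=(0.041100, -0.264600) → end (x,ẋ)=(0.014920, 0.147681)
phase 2: p=0.1879, T=0.377, ωT=1.124327, cosh=1.701508, sinh=1.376637; start (x,ẋ)=(0.014920, 0.147681) → end (x,ẋ)=(-0.038256, -0.458896)
phase 3: p=0.4850, T=0.331, ωT=0.987141, cosh=1.528096, sinh=1.155456; start (x,ẋ)=(-0.038256, -0.458896) → end (x,ẋ)=(-0.492380, -2.504335)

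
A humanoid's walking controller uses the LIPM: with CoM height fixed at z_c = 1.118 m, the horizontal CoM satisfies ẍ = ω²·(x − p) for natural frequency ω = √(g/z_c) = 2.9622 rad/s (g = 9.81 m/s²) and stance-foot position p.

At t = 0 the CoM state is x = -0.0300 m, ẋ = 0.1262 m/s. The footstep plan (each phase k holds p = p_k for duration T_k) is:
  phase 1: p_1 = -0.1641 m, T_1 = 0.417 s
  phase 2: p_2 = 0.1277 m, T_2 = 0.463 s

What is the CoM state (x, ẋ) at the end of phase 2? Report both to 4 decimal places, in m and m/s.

phase 1: p=-0.1641, T=0.417, ωT=1.235237, cosh=1.864980, sinh=1.574215; start (x,ẋ)=(-0.030000, 0.126200) → end (x,ẋ)=(0.153061, 0.860687)
phase 2: p=0.1277, T=0.463, ωT=1.371499, cosh=2.097490, sinh=1.843763; start (x,ẋ)=(0.153061, 0.860687) → end (x,ẋ)=(0.716612, 1.943794)

x = 0.7166, ẋ = 1.9438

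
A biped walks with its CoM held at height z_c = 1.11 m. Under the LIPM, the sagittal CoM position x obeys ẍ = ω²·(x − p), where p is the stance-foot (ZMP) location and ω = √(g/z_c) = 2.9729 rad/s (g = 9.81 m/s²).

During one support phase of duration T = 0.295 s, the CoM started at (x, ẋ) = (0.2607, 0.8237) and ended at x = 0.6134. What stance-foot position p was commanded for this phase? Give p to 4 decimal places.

ωT = 2.9729·0.295 = 0.877005; cosh(ωT) = 1.409859, sinh(ωT) = 0.993832
x(T) = p + (x₀−p)·cosh(ωT) + (ẋ₀/ω)·sinh(ωT) ⇒ p·(1 − cosh) = x(T) − x₀·cosh − (ẋ₀/ω)·sinh
numerator   = 0.6134 − (0.2607)·1.409859 − (0.8237/2.9729)·0.993832 = -0.029511
denominator = 1 − 1.409859 = -0.409859
p = -0.029511 / -0.409859 = 0.0720

p = 0.0720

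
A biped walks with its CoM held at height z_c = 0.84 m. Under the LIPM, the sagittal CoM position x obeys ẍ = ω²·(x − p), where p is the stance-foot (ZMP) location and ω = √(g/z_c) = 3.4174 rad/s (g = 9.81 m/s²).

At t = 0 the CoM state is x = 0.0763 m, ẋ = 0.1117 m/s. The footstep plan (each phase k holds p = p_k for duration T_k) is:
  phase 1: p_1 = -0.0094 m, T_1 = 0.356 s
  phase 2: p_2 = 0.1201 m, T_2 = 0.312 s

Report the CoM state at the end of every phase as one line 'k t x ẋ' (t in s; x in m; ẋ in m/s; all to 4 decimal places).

phase 1: p=-0.0094, T=0.356, ωT=1.216594, cosh=1.835955, sinh=1.539717; start (x,ẋ)=(0.076300, 0.111700) → end (x,ẋ)=(0.198268, 0.656015)
phase 2: p=0.1201, T=0.312, ωT=1.066229, cosh=1.624355, sinh=1.280051; start (x,ẋ)=(0.198268, 0.656015) → end (x,ẋ)=(0.492795, 1.407543)

1 0.3560 0.1983 0.6560
2 0.6680 0.4928 1.4075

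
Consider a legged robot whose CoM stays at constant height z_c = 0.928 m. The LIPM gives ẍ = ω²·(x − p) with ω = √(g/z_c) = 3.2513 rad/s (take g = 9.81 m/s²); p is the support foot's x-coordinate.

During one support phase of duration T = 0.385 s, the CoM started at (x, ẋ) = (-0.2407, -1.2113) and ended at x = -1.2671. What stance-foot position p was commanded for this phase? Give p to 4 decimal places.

p = 0.2399

ωT = 3.2513·0.385 = 1.251750; cosh(ωT) = 1.891231, sinh(ωT) = 1.605227
x(T) = p + (x₀−p)·cosh(ωT) + (ẋ₀/ω)·sinh(ωT) ⇒ p·(1 − cosh) = x(T) − x₀·cosh − (ẋ₀/ω)·sinh
numerator   = -1.2671 − (-0.2407)·1.891231 − (-1.2113/3.2513)·1.605227 = -0.213839
denominator = 1 − 1.891231 = -0.891231
p = -0.213839 / -0.891231 = 0.2399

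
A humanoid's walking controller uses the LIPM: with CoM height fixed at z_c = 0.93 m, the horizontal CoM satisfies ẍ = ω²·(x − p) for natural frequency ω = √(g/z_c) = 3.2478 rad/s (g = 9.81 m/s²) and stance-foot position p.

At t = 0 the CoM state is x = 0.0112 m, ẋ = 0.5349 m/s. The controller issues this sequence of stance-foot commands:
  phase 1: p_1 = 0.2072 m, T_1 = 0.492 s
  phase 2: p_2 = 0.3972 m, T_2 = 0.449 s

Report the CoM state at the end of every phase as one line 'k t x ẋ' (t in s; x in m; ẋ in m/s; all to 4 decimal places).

phase 1: p=0.2072, T=0.492, ωT=1.597918, cosh=2.572523, sinh=2.370206; start (x,ẋ)=(0.011200, 0.534900) → end (x,ẋ)=(0.093349, -0.132756)
phase 2: p=0.3972, T=0.449, ωT=1.458262, cosh=2.265562, sinh=2.032921; start (x,ẋ)=(0.093349, -0.132756) → end (x,ẋ)=(-0.374290, -2.306950)

1 0.4920 0.0933 -0.1328
2 0.9410 -0.3743 -2.3070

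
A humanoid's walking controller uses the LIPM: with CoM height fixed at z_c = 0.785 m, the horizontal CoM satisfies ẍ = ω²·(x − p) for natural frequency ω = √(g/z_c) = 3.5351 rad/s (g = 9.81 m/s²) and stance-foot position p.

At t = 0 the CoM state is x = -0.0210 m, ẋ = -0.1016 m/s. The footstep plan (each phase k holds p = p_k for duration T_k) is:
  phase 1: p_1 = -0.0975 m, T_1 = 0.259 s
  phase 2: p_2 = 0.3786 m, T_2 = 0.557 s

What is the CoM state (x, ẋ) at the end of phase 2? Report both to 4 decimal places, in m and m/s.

phase 1: p=-0.0975, T=0.259, ωT=0.915591, cosh=1.449266, sinh=1.048986; start (x,ẋ)=(-0.021000, -0.101600) → end (x,ẋ)=(-0.016779, 0.136437)
phase 2: p=0.3786, T=0.557, ωT=1.969051, cosh=3.651731, sinh=3.512142; start (x,ẋ)=(-0.016779, 0.136437) → end (x,ẋ)=(-0.929668, -4.410709)

x = -0.9297, ẋ = -4.4107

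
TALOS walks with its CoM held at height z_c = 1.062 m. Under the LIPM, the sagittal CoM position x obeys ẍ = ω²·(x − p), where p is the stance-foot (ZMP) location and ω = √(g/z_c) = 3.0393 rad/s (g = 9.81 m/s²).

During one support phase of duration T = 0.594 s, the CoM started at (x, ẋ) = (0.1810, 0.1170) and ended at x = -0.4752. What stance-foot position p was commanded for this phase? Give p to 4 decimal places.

ωT = 3.0393·0.594 = 1.805344; cosh(ωT) = 3.123241, sinh(ωT) = 2.958823
x(T) = p + (x₀−p)·cosh(ωT) + (ẋ₀/ω)·sinh(ωT) ⇒ p·(1 − cosh) = x(T) − x₀·cosh − (ẋ₀/ω)·sinh
numerator   = -0.4752 − (0.1810)·3.123241 − (0.1170/3.0393)·2.958823 = -1.154409
denominator = 1 − 3.123241 = -2.123241
p = -1.154409 / -2.123241 = 0.5437

p = 0.5437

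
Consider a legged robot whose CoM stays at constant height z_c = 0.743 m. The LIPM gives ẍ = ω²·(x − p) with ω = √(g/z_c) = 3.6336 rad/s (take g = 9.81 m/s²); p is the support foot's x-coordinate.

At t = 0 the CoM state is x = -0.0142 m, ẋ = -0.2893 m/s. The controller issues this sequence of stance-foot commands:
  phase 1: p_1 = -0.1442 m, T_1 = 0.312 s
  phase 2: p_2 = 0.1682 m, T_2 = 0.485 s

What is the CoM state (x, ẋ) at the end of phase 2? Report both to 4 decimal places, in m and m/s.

phase 1: p=-0.1442, T=0.312, ωT=1.133683, cosh=1.714463, sinh=1.392617; start (x,ẋ)=(-0.014200, -0.289300) → end (x,ẋ)=(-0.032197, 0.161834)
phase 2: p=0.1682, T=0.485, ωT=1.762296, cosh=2.998724, sinh=2.827074; start (x,ẋ)=(-0.032197, 0.161834) → end (x,ẋ)=(-0.306824, -1.573277)

x = -0.3068, ẋ = -1.5733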